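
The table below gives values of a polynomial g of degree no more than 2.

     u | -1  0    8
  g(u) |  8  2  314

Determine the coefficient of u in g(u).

-1

Write g(u) = au^2 + bu + c. Substituting each data point gives a linear system:
  a - b + c = 8
  c = 2
  64a + 8b + c = 314
Solving the system yields a = 5, b = -1, c = 2.
So g(u) = 5u² - u + 2.
The coefficient of u is -1.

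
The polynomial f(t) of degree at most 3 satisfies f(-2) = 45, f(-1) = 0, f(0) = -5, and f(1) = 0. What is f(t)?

f(t) = -5t^3 + 5t^2 + 5t - 5

Write f(t) = at^3 + bt^2 + ct + d. Substituting each data point gives a linear system:
  -8a + 4b - 2c + d = 45
  -a + b - c + d = 0
  d = -5
  a + b + c + d = 0
Solving the system yields a = -5, b = 5, c = 5, d = -5.
So f(t) = -5t^3 + 5t^2 + 5t - 5.
Check: f(0) = -5. ✓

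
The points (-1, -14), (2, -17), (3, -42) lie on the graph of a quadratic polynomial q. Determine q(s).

Write q(s) = as^2 + bs + c. Substituting each data point gives a linear system:
  a - b + c = -14
  4a + 2b + c = -17
  9a + 3b + c = -42
Solving the system yields a = -6, b = 5, c = -3.
So q(s) = -6s^2 + 5s - 3.
Check: q(-1) = -14. ✓

q(s) = -6s^2 + 5s - 3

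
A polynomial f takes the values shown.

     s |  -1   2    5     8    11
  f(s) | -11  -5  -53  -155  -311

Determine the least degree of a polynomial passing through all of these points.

Forward differences of the values at s = -1, 2, 5, 8, 11:
  f  : -11  -5  -53  -155  -311
  Δ  : 6  -48  -102  -156
  Δ^2: -54  -54  -54
  Δ^3: 0  0
  Δ^4: 0
The second differences are constant (-54) and nonzero, while all higher differences vanish, so the minimal degree is 2.

2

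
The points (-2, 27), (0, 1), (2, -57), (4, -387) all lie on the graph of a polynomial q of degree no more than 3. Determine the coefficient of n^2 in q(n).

Write q(n) = an^3 + bn^2 + cn + d. Substituting each data point gives a linear system:
  -8a + 4b - 2c + d = 27
  d = 1
  8a + 4b + 2c + d = -57
  64a + 16b + 4c + d = -387
Solving the system yields a = -5, b = -4, c = -1, d = 1.
So q(n) = -5n^3 - 4n^2 - n + 1.
The coefficient of n^2 is -4.

-4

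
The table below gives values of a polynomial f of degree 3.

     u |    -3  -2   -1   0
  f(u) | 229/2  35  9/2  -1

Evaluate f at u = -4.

267

Forward differences of the values at u = -3, -2, -1, 0:
  f  : 229/2  35  9/2  -1
  Δ  : -159/2  -61/2  -11/2
  Δ^2: 49  25
  Δ^3: -24
The third differences are constant, confirming degree 3.
Interpolating (Newton forward form) and evaluating at u = -4 gives f(-4) = 267.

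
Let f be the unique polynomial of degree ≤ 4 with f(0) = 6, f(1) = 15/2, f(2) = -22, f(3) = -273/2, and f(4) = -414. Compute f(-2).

Write f(u) = au^4 + bu^3 + cu^2 + du + e. Substituting each data point gives a linear system:
  e = 6
  a + b + c + d + e = 15/2
  16a + 8b + 4c + 2d + e = -22
  81a + 27b + 9c + 3d + e = -273/2
  256a + 64b + 16c + 4d + e = -414
Solving the system yields a = -1, b = -3, c = 1/2, d = 5, e = 6.
So f(u) = -u^4 - 3u^3 + (1/2)u^2 + 5u + 6.
Then f(-2) = 6.

6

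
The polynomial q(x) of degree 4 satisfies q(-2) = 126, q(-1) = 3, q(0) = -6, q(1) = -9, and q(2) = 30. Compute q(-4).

1866

Write q(x) = ax^4 + bx^3 + cx^2 + dx + e. Substituting each data point gives a linear system:
  16a - 8b + 4c - 2d + e = 126
  a - b + c - d + e = 3
  e = -6
  a + b + c + d + e = -9
  16a + 8b + 4c + 2d + e = 30
Solving the system yields a = 6, b = -6, c = -3, d = 0, e = -6.
So q(x) = 6x^4 - 6x^3 - 3x^2 - 6.
Then q(-4) = 1866.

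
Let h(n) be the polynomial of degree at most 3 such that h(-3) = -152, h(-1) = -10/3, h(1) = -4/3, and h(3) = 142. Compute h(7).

Forward differences of the values at n = -3, -1, 1, 3:
  h  : -152  -10/3  -4/3  142
  Δ  : 446/3  2  430/3
  Δ^2: -440/3  424/3
  Δ^3: 288
The third differences are constant, confirming degree 3.
Interpolating (Newton forward form) and evaluating at n = 7 gives h(7) = 6014/3.

6014/3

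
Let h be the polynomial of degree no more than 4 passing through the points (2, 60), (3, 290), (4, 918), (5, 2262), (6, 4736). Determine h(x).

h(x) = 4x^4 - 3x^3 + 6x^2 - 3x + 2

Write h(x) = ax^4 + bx^3 + cx^2 + dx + e. Substituting each data point gives a linear system:
  16a + 8b + 4c + 2d + e = 60
  81a + 27b + 9c + 3d + e = 290
  256a + 64b + 16c + 4d + e = 918
  625a + 125b + 25c + 5d + e = 2262
  1296a + 216b + 36c + 6d + e = 4736
Solving the system yields a = 4, b = -3, c = 6, d = -3, e = 2.
So h(x) = 4x⁴ - 3x³ + 6x² - 3x + 2.
Check: h(3) = 290. ✓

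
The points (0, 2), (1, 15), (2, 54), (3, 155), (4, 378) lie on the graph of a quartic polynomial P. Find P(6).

Forward differences of the values at u = 0, 1, 2, 3, 4:
  P  : 2  15  54  155  378
  Δ  : 13  39  101  223
  Δ^2: 26  62  122
  Δ^3: 36  60
  Δ^4: 24
The fourth differences are constant, confirming degree 4.
Interpolating (Newton forward form) and evaluating at u = 6 gives P(6) = 1550.

1550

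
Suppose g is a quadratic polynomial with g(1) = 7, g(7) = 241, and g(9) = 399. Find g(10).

493

Write g(u) = au^2 + bu + c. Substituting each data point gives a linear system:
  a + b + c = 7
  49a + 7b + c = 241
  81a + 9b + c = 399
Solving the system yields a = 5, b = -1, c = 3.
So g(u) = 5u^2 - u + 3.
Then g(10) = 493.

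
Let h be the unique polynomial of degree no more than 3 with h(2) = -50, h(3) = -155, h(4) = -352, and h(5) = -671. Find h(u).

Write h(u) = au^3 + bu^2 + cu + d. Substituting each data point gives a linear system:
  8a + 4b + 2c + d = -50
  27a + 9b + 3c + d = -155
  64a + 16b + 4c + d = -352
  125a + 25b + 5c + d = -671
Solving the system yields a = -5, b = -1, c = -5, d = 4.
So h(u) = -5u^3 - u^2 - 5u + 4.
Check: h(2) = -50. ✓

h(u) = -5u^3 - u^2 - 5u + 4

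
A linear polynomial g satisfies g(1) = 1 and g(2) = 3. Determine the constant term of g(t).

Write g(t) = at + b. Substituting each data point gives a linear system:
  a + b = 1
  2a + b = 3
Solving the system yields a = 2, b = -1.
So g(t) = 2t - 1.
The constant term is -1.

-1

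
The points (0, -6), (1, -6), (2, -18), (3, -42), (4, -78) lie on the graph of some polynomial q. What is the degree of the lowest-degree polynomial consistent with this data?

Forward differences of the values at u = 0, 1, 2, 3, 4:
  q  : -6  -6  -18  -42  -78
  Δ  : 0  -12  -24  -36
  Δ^2: -12  -12  -12
  Δ^3: 0  0
  Δ^4: 0
The second differences are constant (-12) and nonzero, while all higher differences vanish, so the minimal degree is 2.

2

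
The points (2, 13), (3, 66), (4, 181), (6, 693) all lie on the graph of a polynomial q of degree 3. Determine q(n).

q(n) = 4n^3 - 5n^2 + 2n - 3

Write q(n) = an^3 + bn^2 + cn + d. Substituting each data point gives a linear system:
  8a + 4b + 2c + d = 13
  27a + 9b + 3c + d = 66
  64a + 16b + 4c + d = 181
  216a + 36b + 6c + d = 693
Solving the system yields a = 4, b = -5, c = 2, d = -3.
So q(n) = 4n³ - 5n² + 2n - 3.
Check: q(6) = 693. ✓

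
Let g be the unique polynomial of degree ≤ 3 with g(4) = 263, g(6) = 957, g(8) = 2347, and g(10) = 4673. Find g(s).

g(s) = 5s^3 - 3s^2 - 3s + 3

Write g(s) = as^3 + bs^2 + cs + d. Substituting each data point gives a linear system:
  64a + 16b + 4c + d = 263
  216a + 36b + 6c + d = 957
  512a + 64b + 8c + d = 2347
  1000a + 100b + 10c + d = 4673
Solving the system yields a = 5, b = -3, c = -3, d = 3.
So g(s) = 5s³ - 3s² - 3s + 3.
Check: g(8) = 2347. ✓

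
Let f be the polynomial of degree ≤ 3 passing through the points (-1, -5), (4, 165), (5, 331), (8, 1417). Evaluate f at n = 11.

Using the Lagrange interpolation formula with nodes -1, 4, 5, 8:
  L_0(n) = (n - 4)(n - 5)(n - 8) / -270
  L_1(n) = (n + 1)(n - 5)(n - 8) / 20
  L_2(n) = (n + 1)(n - 4)(n - 8) / -18
  L_3(n) = (n + 1)(n - 4)(n - 5) / 108
Then f(n) = -5·L_0(n) + 165·L_1(n) + 331·L_2(n) + 1417·L_3(n).
Expanding and collecting terms gives f(n) = 3n^3 - 2n^2 + n + 1.
Evaluating at n = 11: f(11) = 3763.

3763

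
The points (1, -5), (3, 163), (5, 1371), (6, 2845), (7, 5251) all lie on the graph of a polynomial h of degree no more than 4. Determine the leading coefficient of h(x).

Write h(x) = ax^4 + bx^3 + cx^2 + dx + e. Substituting each data point gives a linear system:
  a + b + c + d + e = -5
  81a + 27b + 9c + 3d + e = 163
  625a + 125b + 25c + 5d + e = 1371
  1296a + 216b + 36c + 6d + e = 2845
  2401a + 343b + 49c + 7d + e = 5251
Solving the system yields a = 2, b = 2, c = -4, d = -6, e = 1.
So h(x) = 2x^4 + 2x^3 - 4x^2 - 6x + 1.
The leading coefficient is 2.

2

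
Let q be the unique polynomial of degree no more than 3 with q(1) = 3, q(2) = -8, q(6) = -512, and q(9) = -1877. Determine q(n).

q(n) = -3n^3 + 4n^2 - 2n + 4

Write q(n) = an^3 + bn^2 + cn + d. Substituting each data point gives a linear system:
  a + b + c + d = 3
  8a + 4b + 2c + d = -8
  216a + 36b + 6c + d = -512
  729a + 81b + 9c + d = -1877
Solving the system yields a = -3, b = 4, c = -2, d = 4.
So q(n) = -3n³ + 4n² - 2n + 4.
Check: q(6) = -512. ✓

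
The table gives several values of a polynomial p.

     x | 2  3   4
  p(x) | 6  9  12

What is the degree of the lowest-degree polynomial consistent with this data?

1

Forward differences of the values at x = 2, 3, 4:
  p  : 6  9  12
  Δ  : 3  3
  Δ^2: 0
The first differences are constant (3) and nonzero, while all higher differences vanish, so the minimal degree is 1.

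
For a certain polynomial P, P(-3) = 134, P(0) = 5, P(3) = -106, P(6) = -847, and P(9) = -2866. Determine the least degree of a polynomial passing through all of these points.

3

Forward differences of the values at n = -3, 0, 3, 6, 9:
  P  : 134  5  -106  -847  -2866
  Δ  : -129  -111  -741  -2019
  Δ^2: 18  -630  -1278
  Δ^3: -648  -648
  Δ^4: 0
The third differences are constant (-648) and nonzero, while all higher differences vanish, so the minimal degree is 3.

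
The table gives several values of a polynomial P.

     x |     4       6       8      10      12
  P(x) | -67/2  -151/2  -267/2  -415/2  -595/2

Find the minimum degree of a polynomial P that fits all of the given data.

Forward differences of the values at x = 4, 6, 8, 10, 12:
  P  : -67/2  -151/2  -267/2  -415/2  -595/2
  Δ  : -42  -58  -74  -90
  Δ^2: -16  -16  -16
  Δ^3: 0  0
  Δ^4: 0
The second differences are constant (-16) and nonzero, while all higher differences vanish, so the minimal degree is 2.

2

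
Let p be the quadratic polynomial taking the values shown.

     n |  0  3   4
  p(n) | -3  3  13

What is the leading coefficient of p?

Write p(n) = an^2 + bn + c. Substituting each data point gives a linear system:
  c = -3
  9a + 3b + c = 3
  16a + 4b + c = 13
Solving the system yields a = 2, b = -4, c = -3.
So p(n) = 2n² - 4n - 3.
The leading coefficient is 2.

2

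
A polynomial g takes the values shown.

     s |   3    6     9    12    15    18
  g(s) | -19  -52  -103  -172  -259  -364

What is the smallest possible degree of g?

Forward differences of the values at s = 3, 6, 9, 12, 15, 18:
  g  : -19  -52  -103  -172  -259  -364
  Δ  : -33  -51  -69  -87  -105
  Δ^2: -18  -18  -18  -18
  Δ^3: 0  0  0
  Δ^4: 0  0
  Δ^5: 0
The second differences are constant (-18) and nonzero, while all higher differences vanish, so the minimal degree is 2.

2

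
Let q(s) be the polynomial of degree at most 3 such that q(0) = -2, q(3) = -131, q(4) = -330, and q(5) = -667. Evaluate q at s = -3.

181

Write q(s) = as^3 + bs^2 + cs + d. Substituting each data point gives a linear system:
  d = -2
  27a + 9b + 3c + d = -131
  64a + 16b + 4c + d = -330
  125a + 25b + 5c + d = -667
Solving the system yields a = -6, b = 3, c = 2, d = -2.
So q(s) = -6s^3 + 3s^2 + 2s - 2.
Then q(-3) = 181.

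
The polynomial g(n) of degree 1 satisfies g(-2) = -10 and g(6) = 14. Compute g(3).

5

Write g(n) = an + b. Substituting each data point gives a linear system:
  -2a + b = -10
  6a + b = 14
Solving the system yields a = 3, b = -4.
So g(n) = 3n - 4.
Then g(3) = 5.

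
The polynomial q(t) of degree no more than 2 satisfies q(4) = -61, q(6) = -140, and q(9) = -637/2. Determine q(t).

Using the Lagrange interpolation formula with nodes 4, 6, 9:
  L_0(t) = (t - 6)(t - 9) / 10
  L_1(t) = (t - 4)(t - 9) / -6
  L_2(t) = (t - 4)(t - 6) / 15
Then q(t) = -61·L_0(t) - 140·L_1(t) - 637/2·L_2(t).
Expanding and collecting terms gives q(t) = -4t^2 + (1/2)t + 1.
Check: q(4) = -61. ✓

q(t) = -4t^2 + (1/2)t + 1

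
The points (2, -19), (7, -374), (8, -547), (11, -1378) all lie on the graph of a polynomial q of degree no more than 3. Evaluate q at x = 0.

-3

Write q(x) = ax^3 + bx^2 + cx + d. Substituting each data point gives a linear system:
  8a + 4b + 2c + d = -19
  343a + 49b + 7c + d = -374
  512a + 64b + 8c + d = -547
  1331a + 121b + 11c + d = -1378
Solving the system yields a = -1, b = 0, c = -4, d = -3.
So q(x) = -x^3 - 4x - 3.
Then q(0) = -3.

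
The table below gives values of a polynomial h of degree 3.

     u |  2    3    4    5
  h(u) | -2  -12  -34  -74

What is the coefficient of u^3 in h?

-1

Write h(u) = au^3 + bu^2 + cu + d. Substituting each data point gives a linear system:
  8a + 4b + 2c + d = -2
  27a + 9b + 3c + d = -12
  64a + 16b + 4c + d = -34
  125a + 25b + 5c + d = -74
Solving the system yields a = -1, b = 3, c = -6, d = 6.
So h(u) = -u³ + 3u² - 6u + 6.
The leading coefficient is -1.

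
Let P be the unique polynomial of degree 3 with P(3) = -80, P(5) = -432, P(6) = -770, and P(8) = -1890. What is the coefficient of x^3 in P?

Write P(x) = ax^3 + bx^2 + cx + d. Substituting each data point gives a linear system:
  27a + 9b + 3c + d = -80
  125a + 25b + 5c + d = -432
  216a + 36b + 6c + d = -770
  512a + 64b + 8c + d = -1890
Solving the system yields a = -4, b = 2, c = 4, d = -2.
So P(x) = -4x³ + 2x² + 4x - 2.
The leading coefficient is -4.

-4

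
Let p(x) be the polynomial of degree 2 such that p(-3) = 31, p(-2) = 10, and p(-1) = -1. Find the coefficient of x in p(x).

4

Write p(x) = ax^2 + bx + c. Substituting each data point gives a linear system:
  9a - 3b + c = 31
  4a - 2b + c = 10
  a - b + c = -1
Solving the system yields a = 5, b = 4, c = -2.
So p(x) = 5x^2 + 4x - 2.
The coefficient of x is 4.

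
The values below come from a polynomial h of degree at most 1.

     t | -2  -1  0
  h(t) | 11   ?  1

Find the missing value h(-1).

6

On equispaced nodes a degree-1 polynomial has vanishing second forward difference, so
  h(-2) - 2·h(-1) + h(0) = 0.
Substituting the known values and solving for h(-1):
  -2·h(-1) = -12
  h(-1) = 6.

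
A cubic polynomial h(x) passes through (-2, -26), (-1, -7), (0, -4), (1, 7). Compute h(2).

Write h(x) = ax^3 + bx^2 + cx + d. Substituting each data point gives a linear system:
  -8a + 4b - 2c + d = -26
  -a + b - c + d = -7
  d = -4
  a + b + c + d = 7
Solving the system yields a = 4, b = 4, c = 3, d = -4.
So h(x) = 4x^3 + 4x^2 + 3x - 4.
Then h(2) = 50.

50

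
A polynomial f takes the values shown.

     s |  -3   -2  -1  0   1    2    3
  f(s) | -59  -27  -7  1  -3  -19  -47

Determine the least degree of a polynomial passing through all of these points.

2

Forward differences of the values at s = -3, -2, -1, 0, 1, 2, 3:
  f  : -59  -27  -7  1  -3  -19  -47
  Δ  : 32  20  8  -4  -16  -28
  Δ^2: -12  -12  -12  -12  -12
  Δ^3: 0  0  0  0
  Δ^4: 0  0  0
  Δ^5: 0  0
  Δ^6: 0
The second differences are constant (-12) and nonzero, while all higher differences vanish, so the minimal degree is 2.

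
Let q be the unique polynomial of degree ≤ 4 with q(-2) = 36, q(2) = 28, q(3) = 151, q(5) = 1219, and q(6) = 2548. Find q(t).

q(t) = 2t^4 - t^2 - 2t + 4

Write q(t) = at^4 + bt^3 + ct^2 + dt + e. Substituting each data point gives a linear system:
  16a - 8b + 4c - 2d + e = 36
  16a + 8b + 4c + 2d + e = 28
  81a + 27b + 9c + 3d + e = 151
  625a + 125b + 25c + 5d + e = 1219
  1296a + 216b + 36c + 6d + e = 2548
Solving the system yields a = 2, b = 0, c = -1, d = -2, e = 4.
So q(t) = 2t^4 - t^2 - 2t + 4.
Check: q(6) = 2548. ✓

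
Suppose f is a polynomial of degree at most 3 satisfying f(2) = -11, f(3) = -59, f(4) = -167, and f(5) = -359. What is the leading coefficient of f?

-4

Write f(u) = au^3 + bu^2 + cu + d. Substituting each data point gives a linear system:
  8a + 4b + 2c + d = -11
  27a + 9b + 3c + d = -59
  64a + 16b + 4c + d = -167
  125a + 25b + 5c + d = -359
Solving the system yields a = -4, b = 6, c = -2, d = 1.
So f(u) = -4u^3 + 6u^2 - 2u + 1.
The leading coefficient is -4.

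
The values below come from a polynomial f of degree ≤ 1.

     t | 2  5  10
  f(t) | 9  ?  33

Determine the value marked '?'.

The 2 known points determine the degree-1 polynomial uniquely.
Write f(t) = at + b. Substituting each data point gives a linear system:
  2a + b = 9
  10a + b = 33
Solving the system yields a = 3, b = 3.
So f(t) = 3t + 3.
Then f(5) = 18.

18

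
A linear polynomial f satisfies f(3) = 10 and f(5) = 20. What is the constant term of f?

Write f(n) = an + b. Substituting each data point gives a linear system:
  3a + b = 10
  5a + b = 20
Solving the system yields a = 5, b = -5.
So f(n) = 5n - 5.
The constant term is -5.

-5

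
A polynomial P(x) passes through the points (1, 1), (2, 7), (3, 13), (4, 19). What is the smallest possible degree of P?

1

Forward differences of the values at x = 1, 2, 3, 4:
  P  : 1  7  13  19
  Δ  : 6  6  6
  Δ^2: 0  0
  Δ^3: 0
The first differences are constant (6) and nonzero, while all higher differences vanish, so the minimal degree is 1.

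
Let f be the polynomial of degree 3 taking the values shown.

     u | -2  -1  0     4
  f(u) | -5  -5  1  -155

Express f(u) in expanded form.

Write f(u) = au^3 + bu^2 + cu + d. Substituting each data point gives a linear system:
  -8a + 4b - 2c + d = -5
  -a + b - c + d = -5
  d = 1
  64a + 16b + 4c + d = -155
Solving the system yields a = -2, b = -3, c = 5, d = 1.
So f(u) = -2u³ - 3u² + 5u + 1.
Check: f(-2) = -5. ✓

f(u) = -2u^3 - 3u^2 + 5u + 1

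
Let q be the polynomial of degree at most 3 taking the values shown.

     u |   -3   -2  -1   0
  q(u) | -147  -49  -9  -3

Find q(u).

Using the Lagrange interpolation formula with nodes -3, -2, -1, 0:
  L_0(u) = (u + 2)(u + 1)u / -6
  L_1(u) = (u + 3)(u + 1)u / 2
  L_2(u) = (u + 3)(u + 2)u / -2
  L_3(u) = (u + 3)(u + 2)(u + 1) / 6
Then q(u) = -147·L_0(u) - 49·L_1(u) - 9·L_2(u) - 3·L_3(u).
Expanding and collecting terms gives q(u) = 4u^3 - 5u^2 - 3u - 3.
Check: q(-3) = -147. ✓

q(u) = 4u^3 - 5u^2 - 3u - 3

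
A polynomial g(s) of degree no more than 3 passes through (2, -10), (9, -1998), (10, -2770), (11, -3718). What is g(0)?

0

Write g(s) = as^3 + bs^2 + cs + d. Substituting each data point gives a linear system:
  8a + 4b + 2c + d = -10
  729a + 81b + 9c + d = -1998
  1000a + 100b + 10c + d = -2770
  1331a + 121b + 11c + d = -3718
Solving the system yields a = -3, b = 2, c = 3, d = 0.
So g(s) = -3s^3 + 2s^2 + 3s.
Then g(0) = 0.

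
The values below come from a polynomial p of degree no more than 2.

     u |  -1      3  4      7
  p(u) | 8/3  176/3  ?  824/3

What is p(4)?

The 3 known points determine the degree-2 polynomial uniquely.
Write p(u) = au^2 + bu + c. Substituting each data point gives a linear system:
  a - b + c = 8/3
  9a + 3b + c = 176/3
  49a + 7b + c = 824/3
Solving the system yields a = 5, b = 4, c = 5/3.
So p(u) = 5u^2 + 4u + 5/3.
Then p(4) = 293/3.

293/3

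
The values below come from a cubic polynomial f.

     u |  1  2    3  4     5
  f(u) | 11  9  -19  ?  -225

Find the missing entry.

The 4 known points determine the degree-3 polynomial uniquely.
Write f(u) = au^3 + bu^2 + cu + d. Substituting each data point gives a linear system:
  a + b + c + d = 11
  8a + 4b + 2c + d = 9
  27a + 9b + 3c + d = -19
  125a + 25b + 5c + d = -225
Solving the system yields a = -3, b = 5, c = 4, d = 5.
So f(u) = -3u^3 + 5u^2 + 4u + 5.
Then f(4) = -91.

-91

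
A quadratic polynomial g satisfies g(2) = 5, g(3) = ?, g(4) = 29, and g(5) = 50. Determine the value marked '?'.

14

The 3 known points determine the degree-2 polynomial uniquely.
Write g(u) = au^2 + bu + c. Substituting each data point gives a linear system:
  4a + 2b + c = 5
  16a + 4b + c = 29
  25a + 5b + c = 50
Solving the system yields a = 3, b = -6, c = 5.
So g(u) = 3u² - 6u + 5.
Then g(3) = 14.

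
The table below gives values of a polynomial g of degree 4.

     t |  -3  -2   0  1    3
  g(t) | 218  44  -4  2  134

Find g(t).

g(t) = 2t^4 - 2t^3 + 2t^2 + 4t - 4

Write g(t) = at^4 + bt^3 + ct^2 + dt + e. Substituting each data point gives a linear system:
  81a - 27b + 9c - 3d + e = 218
  16a - 8b + 4c - 2d + e = 44
  e = -4
  a + b + c + d + e = 2
  81a + 27b + 9c + 3d + e = 134
Solving the system yields a = 2, b = -2, c = 2, d = 4, e = -4.
So g(t) = 2t⁴ - 2t³ + 2t² + 4t - 4.
Check: g(-2) = 44. ✓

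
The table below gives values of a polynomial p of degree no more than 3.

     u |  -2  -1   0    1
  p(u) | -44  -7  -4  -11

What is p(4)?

148

Forward differences of the values at u = -2, -1, 0, 1:
  p  : -44  -7  -4  -11
  Δ  : 37  3  -7
  Δ^2: -34  -10
  Δ^3: 24
The third differences are constant, confirming degree 3.
Interpolating (Newton forward form) and evaluating at u = 4 gives p(4) = 148.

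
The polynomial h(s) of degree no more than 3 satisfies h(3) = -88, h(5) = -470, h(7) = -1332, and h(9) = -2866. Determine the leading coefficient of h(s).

-4

Write h(s) = as^3 + bs^2 + cs + d. Substituting each data point gives a linear system:
  27a + 9b + 3c + d = -88
  125a + 25b + 5c + d = -470
  343a + 49b + 7c + d = -1332
  729a + 81b + 9c + d = -2866
Solving the system yields a = -4, b = 0, c = 5, d = 5.
So h(s) = -4s^3 + 5s + 5.
The leading coefficient is -4.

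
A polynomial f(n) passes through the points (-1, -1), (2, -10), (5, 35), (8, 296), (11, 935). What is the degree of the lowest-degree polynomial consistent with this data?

Forward differences of the values at n = -1, 2, 5, 8, 11:
  f  : -1  -10  35  296  935
  Δ  : -9  45  261  639
  Δ^2: 54  216  378
  Δ^3: 162  162
  Δ^4: 0
The third differences are constant (162) and nonzero, while all higher differences vanish, so the minimal degree is 3.

3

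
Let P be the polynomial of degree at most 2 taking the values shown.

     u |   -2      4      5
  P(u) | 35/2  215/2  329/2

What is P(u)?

P(u) = 6u^2 + 3u - 1/2

Write P(u) = au^2 + bu + c. Substituting each data point gives a linear system:
  4a - 2b + c = 35/2
  16a + 4b + c = 215/2
  25a + 5b + c = 329/2
Solving the system yields a = 6, b = 3, c = -1/2.
So P(u) = 6u^2 + 3u - 1/2.
Check: P(4) = 215/2. ✓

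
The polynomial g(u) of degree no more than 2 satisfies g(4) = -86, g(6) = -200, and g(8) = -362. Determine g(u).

g(u) = -6u^2 + 3u - 2

Write g(u) = au^2 + bu + c. Substituting each data point gives a linear system:
  16a + 4b + c = -86
  36a + 6b + c = -200
  64a + 8b + c = -362
Solving the system yields a = -6, b = 3, c = -2.
So g(u) = -6u^2 + 3u - 2.
Check: g(4) = -86. ✓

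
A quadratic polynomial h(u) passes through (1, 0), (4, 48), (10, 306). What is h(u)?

h(u) = 3u^2 + u - 4

Write h(u) = au^2 + bu + c. Substituting each data point gives a linear system:
  a + b + c = 0
  16a + 4b + c = 48
  100a + 10b + c = 306
Solving the system yields a = 3, b = 1, c = -4.
So h(u) = 3u² + u - 4.
Check: h(10) = 306. ✓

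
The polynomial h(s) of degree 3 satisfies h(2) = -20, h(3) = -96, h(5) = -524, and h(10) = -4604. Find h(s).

Write h(s) = as^3 + bs^2 + cs + d. Substituting each data point gives a linear system:
  8a + 4b + 2c + d = -20
  27a + 9b + 3c + d = -96
  125a + 25b + 5c + d = -524
  1000a + 100b + 10c + d = -4604
Solving the system yields a = -5, b = 4, c = -1, d = 6.
So h(s) = -5s^3 + 4s^2 - s + 6.
Check: h(10) = -4604. ✓

h(s) = -5s^3 + 4s^2 - s + 6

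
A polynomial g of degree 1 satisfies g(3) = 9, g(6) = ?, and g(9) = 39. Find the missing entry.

On equispaced nodes a degree-1 polynomial has vanishing second forward difference, so
  g(3) - 2·g(6) + g(9) = 0.
Substituting the known values and solving for g(6):
  -2·g(6) = -48
  g(6) = 24.

24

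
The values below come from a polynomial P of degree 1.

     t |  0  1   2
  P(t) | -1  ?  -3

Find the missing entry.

-2

The 2 known points determine the degree-1 polynomial uniquely.
Write P(t) = at + b. Substituting each data point gives a linear system:
  b = -1
  2a + b = -3
Solving the system yields a = -1, b = -1.
So P(t) = -t - 1.
Then P(1) = -2.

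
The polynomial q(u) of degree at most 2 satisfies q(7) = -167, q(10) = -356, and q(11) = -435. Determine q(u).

Using the Lagrange interpolation formula with nodes 7, 10, 11:
  L_0(u) = (u - 10)(u - 11) / 12
  L_1(u) = (u - 7)(u - 11) / -3
  L_2(u) = (u - 7)(u - 10) / 4
Then q(u) = -167·L_0(u) - 356·L_1(u) - 435·L_2(u).
Expanding and collecting terms gives q(u) = -4u² + 5u - 6.
Check: q(11) = -435. ✓

q(u) = -4u^2 + 5u - 6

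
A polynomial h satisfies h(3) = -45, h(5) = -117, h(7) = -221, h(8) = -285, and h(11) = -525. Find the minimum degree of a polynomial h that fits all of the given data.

2

Divided differences on the nodes 3, 5, 7, 8, 11:
  order 0: -45  -117  -221  -285  -525
  order 1: -36  -52  -64  -80
  order 2: -4  -4  -4
  order 3: 0  0
  order 4: 0
The order-2 divided differences are all -4 (nonzero) and every higher order vanishes, so the data lies on a polynomial of degree exactly 2.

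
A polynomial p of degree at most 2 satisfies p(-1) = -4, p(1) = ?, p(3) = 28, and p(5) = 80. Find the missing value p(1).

0

The 3 known points determine the degree-2 polynomial uniquely.
Write p(n) = an^2 + bn + c. Substituting each data point gives a linear system:
  a - b + c = -4
  9a + 3b + c = 28
  25a + 5b + c = 80
Solving the system yields a = 3, b = 2, c = -5.
So p(n) = 3n^2 + 2n - 5.
Then p(1) = 0.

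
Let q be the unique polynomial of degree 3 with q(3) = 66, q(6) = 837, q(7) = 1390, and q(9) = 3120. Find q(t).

q(t) = 5t^3 - 6t^2 - 4t - 3

Write q(t) = at^3 + bt^2 + ct + d. Substituting each data point gives a linear system:
  27a + 9b + 3c + d = 66
  216a + 36b + 6c + d = 837
  343a + 49b + 7c + d = 1390
  729a + 81b + 9c + d = 3120
Solving the system yields a = 5, b = -6, c = -4, d = -3.
So q(t) = 5t³ - 6t² - 4t - 3.
Check: q(6) = 837. ✓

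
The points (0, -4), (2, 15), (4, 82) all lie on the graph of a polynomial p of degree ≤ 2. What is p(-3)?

115/2

Write p(t) = at^2 + bt + c. Substituting each data point gives a linear system:
  c = -4
  4a + 2b + c = 15
  16a + 4b + c = 82
Solving the system yields a = 6, b = -5/2, c = -4.
So p(t) = 6t² - (5/2)t - 4.
Then p(-3) = 115/2.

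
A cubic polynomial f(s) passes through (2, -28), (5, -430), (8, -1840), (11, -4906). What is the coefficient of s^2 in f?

4

Write f(s) = as^3 + bs^2 + cs + d. Substituting each data point gives a linear system:
  8a + 4b + 2c + d = -28
  125a + 25b + 5c + d = -430
  512a + 64b + 8c + d = -1840
  1331a + 121b + 11c + d = -4906
Solving the system yields a = -4, b = 4, c = -6, d = 0.
So f(s) = -4s^3 + 4s^2 - 6s.
The coefficient of s^2 is 4.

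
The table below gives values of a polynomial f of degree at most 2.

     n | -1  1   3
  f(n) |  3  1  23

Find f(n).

f(n) = 3n^2 - n - 1

Write f(n) = an^2 + bn + c. Substituting each data point gives a linear system:
  a - b + c = 3
  a + b + c = 1
  9a + 3b + c = 23
Solving the system yields a = 3, b = -1, c = -1.
So f(n) = 3n^2 - n - 1.
Check: f(-1) = 3. ✓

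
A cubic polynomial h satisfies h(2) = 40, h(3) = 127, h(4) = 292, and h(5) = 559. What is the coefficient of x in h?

Write h(x) = ax^3 + bx^2 + cx + d. Substituting each data point gives a linear system:
  8a + 4b + 2c + d = 40
  27a + 9b + 3c + d = 127
  64a + 16b + 4c + d = 292
  125a + 25b + 5c + d = 559
Solving the system yields a = 4, b = 3, c = -4, d = 4.
So h(x) = 4x^3 + 3x^2 - 4x + 4.
The coefficient of x is -4.

-4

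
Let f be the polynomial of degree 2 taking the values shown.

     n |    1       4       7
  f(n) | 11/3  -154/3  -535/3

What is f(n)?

f(n) = -4n^2 + (5/3)n + 6

Using the Lagrange interpolation formula with nodes 1, 4, 7:
  L_0(n) = (n - 4)(n - 7) / 18
  L_1(n) = (n - 1)(n - 7) / -9
  L_2(n) = (n - 1)(n - 4) / 18
Then f(n) = 11/3·L_0(n) - 154/3·L_1(n) - 535/3·L_2(n).
Expanding and collecting terms gives f(n) = -4n^2 + (5/3)n + 6.
Check: f(7) = -535/3. ✓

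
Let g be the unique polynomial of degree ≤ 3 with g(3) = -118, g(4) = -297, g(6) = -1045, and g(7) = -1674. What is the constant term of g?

Write g(x) = ax^3 + bx^2 + cx + d. Substituting each data point gives a linear system:
  27a + 9b + 3c + d = -118
  64a + 16b + 4c + d = -297
  216a + 36b + 6c + d = -1045
  343a + 49b + 7c + d = -1674
Solving the system yields a = -5, b = 0, c = 6, d = -1.
So g(x) = -5x^3 + 6x - 1.
The constant term is -1.

-1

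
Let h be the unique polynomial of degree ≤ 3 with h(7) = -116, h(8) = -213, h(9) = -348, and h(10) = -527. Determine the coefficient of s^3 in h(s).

-1

Write h(s) = as^3 + bs^2 + cs + d. Substituting each data point gives a linear system:
  343a + 49b + 7c + d = -116
  512a + 64b + 8c + d = -213
  729a + 81b + 9c + d = -348
  1000a + 100b + 10c + d = -527
Solving the system yields a = -1, b = 5, c = -3, d = 3.
So h(s) = -s^3 + 5s^2 - 3s + 3.
The leading coefficient is -1.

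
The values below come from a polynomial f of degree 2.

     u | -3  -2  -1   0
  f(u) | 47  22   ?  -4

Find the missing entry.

On equispaced nodes a degree-2 polynomial has vanishing third forward difference, so
  - f(-3) + 3·f(-2) - 3·f(-1) + f(0) = 0.
Substituting the known values and solving for f(-1):
  -3·f(-1) = -15
  f(-1) = 5.

5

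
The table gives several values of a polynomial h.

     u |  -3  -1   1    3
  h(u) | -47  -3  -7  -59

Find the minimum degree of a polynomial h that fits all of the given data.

2

Forward differences of the values at u = -3, -1, 1, 3:
  h  : -47  -3  -7  -59
  Δ  : 44  -4  -52
  Δ^2: -48  -48
  Δ^3: 0
The second differences are constant (-48) and nonzero, while all higher differences vanish, so the minimal degree is 2.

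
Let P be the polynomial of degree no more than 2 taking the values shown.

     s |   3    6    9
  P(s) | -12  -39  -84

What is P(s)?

Using the Lagrange interpolation formula with nodes 3, 6, 9:
  L_0(s) = (s - 6)(s - 9) / 18
  L_1(s) = (s - 3)(s - 9) / -9
  L_2(s) = (s - 3)(s - 6) / 18
Then P(s) = -12·L_0(s) - 39·L_1(s) - 84·L_2(s).
Expanding and collecting terms gives P(s) = -s^2 - 3.
Check: P(9) = -84. ✓

P(s) = -s^2 - 3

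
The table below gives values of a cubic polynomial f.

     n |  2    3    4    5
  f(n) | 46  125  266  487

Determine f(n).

f(n) = 3n^3 + 4n^2 + 2n + 2

Write f(n) = an^3 + bn^2 + cn + d. Substituting each data point gives a linear system:
  8a + 4b + 2c + d = 46
  27a + 9b + 3c + d = 125
  64a + 16b + 4c + d = 266
  125a + 25b + 5c + d = 487
Solving the system yields a = 3, b = 4, c = 2, d = 2.
So f(n) = 3n^3 + 4n^2 + 2n + 2.
Check: f(4) = 266. ✓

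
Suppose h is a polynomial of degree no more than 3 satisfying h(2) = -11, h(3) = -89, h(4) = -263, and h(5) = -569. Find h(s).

h(s) = -6s^3 + 6s^2 + 6s + 1

Using the Lagrange interpolation formula with nodes 2, 3, 4, 5:
  L_0(s) = (s - 3)(s - 4)(s - 5) / -6
  L_1(s) = (s - 2)(s - 4)(s - 5) / 2
  L_2(s) = (s - 2)(s - 3)(s - 5) / -2
  L_3(s) = (s - 2)(s - 3)(s - 4) / 6
Then h(s) = -11·L_0(s) - 89·L_1(s) - 263·L_2(s) - 569·L_3(s).
Expanding and collecting terms gives h(s) = -6s³ + 6s² + 6s + 1.
Check: h(2) = -11. ✓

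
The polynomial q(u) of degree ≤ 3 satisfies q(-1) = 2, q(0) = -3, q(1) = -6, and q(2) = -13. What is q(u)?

q(u) = -u^3 + u^2 - 3u - 3

Write q(u) = au^3 + bu^2 + cu + d. Substituting each data point gives a linear system:
  -a + b - c + d = 2
  d = -3
  a + b + c + d = -6
  8a + 4b + 2c + d = -13
Solving the system yields a = -1, b = 1, c = -3, d = -3.
So q(u) = -u^3 + u^2 - 3u - 3.
Check: q(0) = -3. ✓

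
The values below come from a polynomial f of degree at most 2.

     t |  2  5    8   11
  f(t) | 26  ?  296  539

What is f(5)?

On equispaced nodes a degree-2 polynomial has vanishing third forward difference, so
  - f(2) + 3·f(5) - 3·f(8) + f(11) = 0.
Substituting the known values and solving for f(5):
  3·f(5) = 375
  f(5) = 125.

125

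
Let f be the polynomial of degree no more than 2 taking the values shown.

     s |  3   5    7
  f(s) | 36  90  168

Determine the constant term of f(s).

Write f(s) = as^2 + bs + c. Substituting each data point gives a linear system:
  9a + 3b + c = 36
  25a + 5b + c = 90
  49a + 7b + c = 168
Solving the system yields a = 3, b = 3, c = 0.
So f(s) = 3s² + 3s.
The constant term is 0.

0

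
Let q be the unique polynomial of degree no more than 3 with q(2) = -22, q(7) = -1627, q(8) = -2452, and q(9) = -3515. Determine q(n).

q(n) = -5n^3 + n^2 + 5n + 4

Write q(n) = an^3 + bn^2 + cn + d. Substituting each data point gives a linear system:
  8a + 4b + 2c + d = -22
  343a + 49b + 7c + d = -1627
  512a + 64b + 8c + d = -2452
  729a + 81b + 9c + d = -3515
Solving the system yields a = -5, b = 1, c = 5, d = 4.
So q(n) = -5n^3 + n^2 + 5n + 4.
Check: q(7) = -1627. ✓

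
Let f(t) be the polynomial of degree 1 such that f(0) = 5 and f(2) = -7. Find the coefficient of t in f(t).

-6

Write f(t) = at + b. Substituting each data point gives a linear system:
  b = 5
  2a + b = -7
Solving the system yields a = -6, b = 5.
So f(t) = -6t + 5.
The leading coefficient is -6.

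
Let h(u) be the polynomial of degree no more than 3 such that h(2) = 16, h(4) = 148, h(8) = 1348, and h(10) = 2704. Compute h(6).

Using the Lagrange interpolation formula with nodes 2, 4, 8, 10:
  L_0(u) = (u - 4)(u - 8)(u - 10) / -96
  L_1(u) = (u - 2)(u - 8)(u - 10) / 48
  L_2(u) = (u - 2)(u - 4)(u - 10) / -48
  L_3(u) = (u - 2)(u - 4)(u - 8) / 96
Then h(u) = 16·L_0(u) + 148·L_1(u) + 1348·L_2(u) + 2704·L_3(u).
Expanding and collecting terms gives h(u) = 3u^3 - 3u^2 + 4.
Evaluating at u = 6: h(6) = 544.

544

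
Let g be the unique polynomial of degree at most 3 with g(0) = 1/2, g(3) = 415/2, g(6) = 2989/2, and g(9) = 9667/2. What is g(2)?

Forward differences of the values at x = 0, 3, 6, 9:
  g  : 1/2  415/2  2989/2  9667/2
  Δ  : 207  1287  3339
  Δ^2: 1080  2052
  Δ^3: 972
The third differences are constant, confirming degree 3.
Interpolating (Newton forward form) and evaluating at x = 2 gives g(2) = 133/2.

133/2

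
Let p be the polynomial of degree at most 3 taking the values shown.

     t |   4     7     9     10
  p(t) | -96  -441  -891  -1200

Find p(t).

Using the Lagrange interpolation formula with nodes 4, 7, 9, 10:
  L_0(t) = (t - 7)(t - 9)(t - 10) / -90
  L_1(t) = (t - 4)(t - 9)(t - 10) / 18
  L_2(t) = (t - 4)(t - 7)(t - 10) / -10
  L_3(t) = (t - 4)(t - 7)(t - 9) / 18
Then p(t) = -96·L_0(t) - 441·L_1(t) - 891·L_2(t) - 1200·L_3(t).
Expanding and collecting terms gives p(t) = -t^3 - 2t^2.
Check: p(10) = -1200. ✓

p(t) = -t^3 - 2t^2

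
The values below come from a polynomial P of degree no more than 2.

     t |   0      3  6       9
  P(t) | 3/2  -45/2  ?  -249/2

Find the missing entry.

The 3 known points determine the degree-2 polynomial uniquely.
Write P(t) = at^2 + bt + c. Substituting each data point gives a linear system:
  c = 3/2
  9a + 3b + c = -45/2
  81a + 9b + c = -249/2
Solving the system yields a = -1, b = -5, c = 3/2.
So P(t) = -t^2 - 5t + 3/2.
Then P(6) = -129/2.

-129/2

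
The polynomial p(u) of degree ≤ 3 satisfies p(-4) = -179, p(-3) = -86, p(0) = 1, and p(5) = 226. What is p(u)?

Using the Lagrange interpolation formula with nodes -4, -3, 0, 5:
  L_0(u) = (u + 3)u(u - 5) / -36
  L_1(u) = (u + 4)u(u - 5) / 24
  L_2(u) = (u + 4)(u + 3)(u - 5) / -60
  L_3(u) = (u + 4)(u + 3)u / 360
Then p(u) = -179·L_0(u) - 86·L_1(u) + 1·L_2(u) + 226·L_3(u).
Expanding and collecting terms gives p(u) = 2u³ - 2u² + 5u + 1.
Check: p(-3) = -86. ✓

p(u) = 2u^3 - 2u^2 + 5u + 1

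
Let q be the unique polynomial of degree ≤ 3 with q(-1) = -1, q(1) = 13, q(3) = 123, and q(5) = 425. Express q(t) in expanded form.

Write q(t) = at^3 + bt^2 + ct + d. Substituting each data point gives a linear system:
  -a + b - c + d = -1
  a + b + c + d = 13
  27a + 9b + 3c + d = 123
  125a + 25b + 5c + d = 425
Solving the system yields a = 2, b = 6, c = 5, d = 0.
So q(t) = 2t^3 + 6t^2 + 5t.
Check: q(5) = 425. ✓

q(t) = 2t^3 + 6t^2 + 5t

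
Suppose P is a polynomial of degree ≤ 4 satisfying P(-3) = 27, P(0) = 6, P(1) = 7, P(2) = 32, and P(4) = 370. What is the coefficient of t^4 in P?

1

Write P(t) = at^4 + bt^3 + ct^2 + dt + e. Substituting each data point gives a linear system:
  81a - 27b + 9c - 3d + e = 27
  e = 6
  a + b + c + d + e = 7
  16a + 8b + 4c + 2d + e = 32
  256a + 64b + 16c + 4d + e = 370
Solving the system yields a = 1, b = 2, c = -1, d = -1, e = 6.
So P(t) = t^4 + 2t^3 - t^2 - t + 6.
The leading coefficient is 1.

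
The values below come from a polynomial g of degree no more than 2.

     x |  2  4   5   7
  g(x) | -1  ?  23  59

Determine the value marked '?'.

The 3 known points determine the degree-2 polynomial uniquely.
Write g(x) = ax^2 + bx + c. Substituting each data point gives a linear system:
  4a + 2b + c = -1
  25a + 5b + c = 23
  49a + 7b + c = 59
Solving the system yields a = 2, b = -6, c = 3.
So g(x) = 2x^2 - 6x + 3.
Then g(4) = 11.

11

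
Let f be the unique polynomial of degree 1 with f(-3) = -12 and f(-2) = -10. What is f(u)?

f(u) = 2u - 6

Write f(u) = au + b. Substituting each data point gives a linear system:
  -3a + b = -12
  -2a + b = -10
Solving the system yields a = 2, b = -6.
So f(u) = 2u - 6.
Check: f(-2) = -10. ✓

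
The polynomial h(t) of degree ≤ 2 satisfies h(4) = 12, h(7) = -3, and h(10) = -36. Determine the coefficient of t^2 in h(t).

-1

Write h(t) = at^2 + bt + c. Substituting each data point gives a linear system:
  16a + 4b + c = 12
  49a + 7b + c = -3
  100a + 10b + c = -36
Solving the system yields a = -1, b = 6, c = 4.
So h(t) = -t² + 6t + 4.
The leading coefficient is -1.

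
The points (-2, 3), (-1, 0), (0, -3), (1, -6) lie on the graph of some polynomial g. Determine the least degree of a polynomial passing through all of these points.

1

Forward differences of the values at x = -2, -1, 0, 1:
  g  : 3  0  -3  -6
  Δ  : -3  -3  -3
  Δ^2: 0  0
  Δ^3: 0
The first differences are constant (-3) and nonzero, while all higher differences vanish, so the minimal degree is 1.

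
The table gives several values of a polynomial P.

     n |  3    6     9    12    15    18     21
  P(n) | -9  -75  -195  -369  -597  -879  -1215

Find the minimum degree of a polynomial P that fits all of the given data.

Forward differences of the values at n = 3, 6, 9, 12, 15, 18, 21:
  P  : -9  -75  -195  -369  -597  -879  -1215
  Δ  : -66  -120  -174  -228  -282  -336
  Δ^2: -54  -54  -54  -54  -54
  Δ^3: 0  0  0  0
  Δ^4: 0  0  0
  Δ^5: 0  0
  Δ^6: 0
The second differences are constant (-54) and nonzero, while all higher differences vanish, so the minimal degree is 2.

2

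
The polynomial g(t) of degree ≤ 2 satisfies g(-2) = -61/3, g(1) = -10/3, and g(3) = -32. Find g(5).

-278/3

Using the Lagrange interpolation formula with nodes -2, 1, 3:
  L_0(t) = (t - 1)(t - 3) / 15
  L_1(t) = (t + 2)(t - 3) / -6
  L_2(t) = (t + 2)(t - 1) / 10
Then g(t) = -61/3·L_0(t) - 10/3·L_1(t) - 32·L_2(t).
Expanding and collecting terms gives g(t) = -4t² + (5/3)t - 1.
Evaluating at t = 5: g(5) = -278/3.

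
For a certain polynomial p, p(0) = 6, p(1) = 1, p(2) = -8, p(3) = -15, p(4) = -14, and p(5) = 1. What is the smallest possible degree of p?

3

Forward differences of the values at u = 0, 1, 2, 3, 4, 5:
  p  : 6  1  -8  -15  -14  1
  Δ  : -5  -9  -7  1  15
  Δ^2: -4  2  8  14
  Δ^3: 6  6  6
  Δ^4: 0  0
  Δ^5: 0
The third differences are constant (6) and nonzero, while all higher differences vanish, so the minimal degree is 3.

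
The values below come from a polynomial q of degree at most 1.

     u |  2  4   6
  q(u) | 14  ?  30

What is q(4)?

22

The 2 known points determine the degree-1 polynomial uniquely.
Write q(u) = au + b. Substituting each data point gives a linear system:
  2a + b = 14
  6a + b = 30
Solving the system yields a = 4, b = 6.
So q(u) = 4u + 6.
Then q(4) = 22.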